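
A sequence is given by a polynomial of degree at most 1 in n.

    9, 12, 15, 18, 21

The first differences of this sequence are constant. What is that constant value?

Δ: 3, 3, 3, 3

3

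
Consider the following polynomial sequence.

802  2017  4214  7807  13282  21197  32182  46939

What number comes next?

66242

First differences: 1215  2197  3593  5475  7915  10985  14757
Second differences: 982  1396  1882  2440  3070  3772
Third differences: 414  486  558  630  702
Fourth differences: 72  72  72  72
The fourth differences are constant (72).
702 + 72 = 774;  3772 + 774 = 4546;  14757 + 4546 = 19303;  46939 + 19303 = 66242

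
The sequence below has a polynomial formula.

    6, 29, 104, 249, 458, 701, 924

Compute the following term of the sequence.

D1: 23 , 75 , 145 , 209 , 243 , 223
D2: 52 , 70 , 64 , 34 , -20
D3: 18 , -6 , -30 , -54
D4: -24 , -24 , -24
Constant fourth difference = -24, so extend:
-54 − 24 = -78;  -20 − 78 = -98;  223 − 98 = 125;  924 + 125 = 1049

1049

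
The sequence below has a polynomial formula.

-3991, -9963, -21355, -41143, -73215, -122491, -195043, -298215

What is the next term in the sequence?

-440743

-5972  -11392  -19788  -32072  -49276  -72552  -103172
-5420  -8396  -12284  -17204  -23276  -30620
-2976  -3888  -4920  -6072  -7344
-912  -1032  -1152  -1272
-120  -120  -120
Constant fifth difference = -120, so extend:
-1272 − 120 = -1392;  -7344 − 1392 = -8736;  -30620 − 8736 = -39356;  -103172 − 39356 = -142528;  -298215 − 142528 = -440743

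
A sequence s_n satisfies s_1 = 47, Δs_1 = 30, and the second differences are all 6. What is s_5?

203

Build the table forward from the leading diagonal:
Δ²: 6  6  6  6  6
Δ: 30  36  42  48  54
s: 47  77  113  155  203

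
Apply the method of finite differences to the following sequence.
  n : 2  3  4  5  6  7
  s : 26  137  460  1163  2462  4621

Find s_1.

111, 323, 703, 1299, 2159
212, 380, 596, 860
168, 216, 264
48, 48
The fourth differences are constant at 48.
Work back: 168 − 48 = 120;  212 − 120 = 92;  111 − 92 = 19;  26 − 19 = 7

7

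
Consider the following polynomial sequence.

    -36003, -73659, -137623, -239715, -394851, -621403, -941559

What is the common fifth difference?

D1: -37656, -63964, -102092, -155136, -226552, -320156
D2: -26308, -38128, -53044, -71416, -93604
D3: -11820, -14916, -18372, -22188
D4: -3096, -3456, -3816
D5: -360, -360

-360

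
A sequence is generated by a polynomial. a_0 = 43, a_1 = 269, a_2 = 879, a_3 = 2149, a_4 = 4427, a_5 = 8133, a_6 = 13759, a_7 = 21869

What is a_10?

67823

First differences: 226, 610, 1270, 2278, 3706, 5626, 8110
Second differences: 384, 660, 1008, 1428, 1920, 2484
Third differences: 276, 348, 420, 492, 564
Fourth differences: 72, 72, 72, 72
Constant fourth difference = 72, so extend:
564 + 72 = 636;  2484 + 636 = 3120;  8110 + 3120 = 11230;  21869 + 11230 = 33099
636 + 72 = 708;  3120 + 708 = 3828;  11230 + 3828 = 15058;  33099 + 15058 = 48157
708 + 72 = 780;  3828 + 780 = 4608;  15058 + 4608 = 19666;  48157 + 19666 = 67823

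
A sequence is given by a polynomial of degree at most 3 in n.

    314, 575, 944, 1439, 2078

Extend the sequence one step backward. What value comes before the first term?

Δ: 261  369  495  639
Δ²: 108  126  144
Δ³: 18  18
The third differences are constant at 18.
Work back: 108 − 18 = 90;  261 − 90 = 171;  314 − 171 = 143

143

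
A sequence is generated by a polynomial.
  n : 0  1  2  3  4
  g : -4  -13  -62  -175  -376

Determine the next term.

-689

First differences: -9, -49, -113, -201
Second differences: -40, -64, -88
Third differences: -24, -24
Third differences constant at -24.
-88 − 24 = -112;  -201 − 112 = -313;  -376 − 313 = -689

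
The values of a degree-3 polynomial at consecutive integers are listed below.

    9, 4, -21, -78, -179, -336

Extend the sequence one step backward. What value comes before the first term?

6

D1: -5, -25, -57, -101, -157
D2: -20, -32, -44, -56
D3: -12, -12, -12
The third differences are constant at -12.
Work back: -20 + 12 = -8;  -5 + 8 = 3;  9 − 3 = 6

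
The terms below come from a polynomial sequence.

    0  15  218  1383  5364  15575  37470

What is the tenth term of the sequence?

268479

Δ: 15, 203, 1165, 3981, 10211, 21895
Δ²: 188, 962, 2816, 6230, 11684
Δ³: 774, 1854, 3414, 5454
Δ⁴: 1080, 1560, 2040
Δ⁵: 480, 480
The fifth differences are constant (480).
2040 + 480 = 2520;  5454 + 2520 = 7974;  11684 + 7974 = 19658;  21895 + 19658 = 41553;  37470 + 41553 = 79023
2520 + 480 = 3000;  7974 + 3000 = 10974;  19658 + 10974 = 30632;  41553 + 30632 = 72185;  79023 + 72185 = 151208
3000 + 480 = 3480;  10974 + 3480 = 14454;  30632 + 14454 = 45086;  72185 + 45086 = 117271;  151208 + 117271 = 268479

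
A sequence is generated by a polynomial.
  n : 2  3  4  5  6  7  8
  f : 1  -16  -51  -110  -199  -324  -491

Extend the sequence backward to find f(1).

6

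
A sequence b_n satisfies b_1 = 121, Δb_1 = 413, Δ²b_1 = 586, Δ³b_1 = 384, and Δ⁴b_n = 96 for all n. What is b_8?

Build the table forward from the leading diagonal:
Fourth differences: 96  96  96  96  96  96  96  96
Third differences: 384  480  576  672  768  864  960  1056
Second differences: 586  970  1450  2026  2698  3466  4330  5290
First differences: 413  999  1969  3419  5445  8143  11609  15939
b: 121  534  1533  3502  6921  12366  20509  32118

32118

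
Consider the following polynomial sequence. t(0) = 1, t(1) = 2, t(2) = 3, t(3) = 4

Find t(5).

6

Δ: 1, 1, 1
First differences constant at 1.
4 + 1 = 5
5 + 1 = 6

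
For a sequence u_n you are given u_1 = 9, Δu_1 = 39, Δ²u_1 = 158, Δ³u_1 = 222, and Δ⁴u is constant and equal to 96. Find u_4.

Build the table forward from the leading diagonal:
D4: 96  96  96  96
D3: 222  318  414  510
D2: 158  380  698  1112
D1: 39  197  577  1275
u: 9  48  245  822

822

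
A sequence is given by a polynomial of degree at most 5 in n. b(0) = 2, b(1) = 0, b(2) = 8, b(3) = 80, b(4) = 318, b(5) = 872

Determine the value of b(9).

10928

First differences: -2 , 8 , 72 , 238 , 554
Second differences: 10 , 64 , 166 , 316
Third differences: 54 , 102 , 150
Fourth differences: 48 , 48
The fourth differences are constant (48).
150 + 48 = 198;  316 + 198 = 514;  554 + 514 = 1068;  872 + 1068 = 1940
198 + 48 = 246;  514 + 246 = 760;  1068 + 760 = 1828;  1940 + 1828 = 3768
246 + 48 = 294;  760 + 294 = 1054;  1828 + 1054 = 2882;  3768 + 2882 = 6650
294 + 48 = 342;  1054 + 342 = 1396;  2882 + 1396 = 4278;  6650 + 4278 = 10928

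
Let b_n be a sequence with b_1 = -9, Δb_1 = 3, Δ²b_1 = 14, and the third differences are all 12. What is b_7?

Build the table forward from the leading diagonal:
Third differences: 12  12  12  12  12  12  12
Second differences: 14  26  38  50  62  74  86
First differences: 3  17  43  81  131  193  267
b: -9  -6  11  54  135  266  459

459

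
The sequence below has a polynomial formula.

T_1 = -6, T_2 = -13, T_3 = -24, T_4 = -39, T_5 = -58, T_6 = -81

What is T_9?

First differences: -7 , -11 , -15 , -19 , -23
Second differences: -4 , -4 , -4 , -4
Constant second difference = -4, so extend:
-23 − 4 = -27;  -81 − 27 = -108
-27 − 4 = -31;  -108 − 31 = -139
-31 − 4 = -35;  -139 − 35 = -174

-174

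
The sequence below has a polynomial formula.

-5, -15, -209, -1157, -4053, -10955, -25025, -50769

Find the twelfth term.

First differences: -10  -194  -948  -2896  -6902  -14070  -25744
Second differences: -184  -754  -1948  -4006  -7168  -11674
Third differences: -570  -1194  -2058  -3162  -4506
Fourth differences: -624  -864  -1104  -1344
Fifth differences: -240  -240  -240
The fifth differences are constant (-240).
-1344 − 240 = -1584;  -4506 − 1584 = -6090;  -11674 − 6090 = -17764;  -25744 − 17764 = -43508;  -50769 − 43508 = -94277
-1584 − 240 = -1824;  -6090 − 1824 = -7914;  -17764 − 7914 = -25678;  -43508 − 25678 = -69186;  -94277 − 69186 = -163463
-1824 − 240 = -2064;  -7914 − 2064 = -9978;  -25678 − 9978 = -35656;  -69186 − 35656 = -104842;  -163463 − 104842 = -268305
-2064 − 240 = -2304;  -9978 − 2304 = -12282;  -35656 − 12282 = -47938;  -104842 − 47938 = -152780;  -268305 − 152780 = -421085

-421085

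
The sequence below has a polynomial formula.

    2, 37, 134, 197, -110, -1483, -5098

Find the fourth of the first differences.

Δ: 35, 97, 63, -307, -1373, -3615
Δ²: 62, -34, -370, -1066, -2242
Δ³: -96, -336, -696, -1176
Δ⁴: -240, -360, -480
Δ⁵: -120, -120

-307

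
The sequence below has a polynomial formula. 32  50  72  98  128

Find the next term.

162

D1: 18, 22, 26, 30
D2: 4, 4, 4
Second differences constant at 4.
30 + 4 = 34;  128 + 34 = 162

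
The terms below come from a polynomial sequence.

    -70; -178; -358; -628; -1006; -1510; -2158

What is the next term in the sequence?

-2968

First differences: -108 , -180 , -270 , -378 , -504 , -648
Second differences: -72 , -90 , -108 , -126 , -144
Third differences: -18 , -18 , -18 , -18
Constant third difference = -18, so extend:
-144 − 18 = -162;  -648 − 162 = -810;  -2158 − 810 = -2968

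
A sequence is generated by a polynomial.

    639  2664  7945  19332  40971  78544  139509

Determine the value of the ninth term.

2025, 5281, 11387, 21639, 37573, 60965
3256, 6106, 10252, 15934, 23392
2850, 4146, 5682, 7458
1296, 1536, 1776
240, 240
Fifth differences constant at 240.
1776 + 240 = 2016;  7458 + 2016 = 9474;  23392 + 9474 = 32866;  60965 + 32866 = 93831;  139509 + 93831 = 233340
2016 + 240 = 2256;  9474 + 2256 = 11730;  32866 + 11730 = 44596;  93831 + 44596 = 138427;  233340 + 138427 = 371767

371767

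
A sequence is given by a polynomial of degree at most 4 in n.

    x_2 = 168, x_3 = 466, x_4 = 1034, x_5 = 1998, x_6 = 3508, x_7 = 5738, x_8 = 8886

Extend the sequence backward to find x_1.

D1: 298, 568, 964, 1510, 2230, 3148
D2: 270, 396, 546, 720, 918
D3: 126, 150, 174, 198
D4: 24, 24, 24
The fourth differences are constant at 24.
Work back: 126 − 24 = 102;  270 − 102 = 168;  298 − 168 = 130;  168 − 130 = 38

38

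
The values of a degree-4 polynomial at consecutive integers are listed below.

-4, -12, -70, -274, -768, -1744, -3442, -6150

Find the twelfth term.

-34522

D1: -8  -58  -204  -494  -976  -1698  -2708
D2: -50  -146  -290  -482  -722  -1010
D3: -96  -144  -192  -240  -288
D4: -48  -48  -48  -48
Fourth differences constant at -48.
-288 − 48 = -336;  -1010 − 336 = -1346;  -2708 − 1346 = -4054;  -6150 − 4054 = -10204
-336 − 48 = -384;  -1346 − 384 = -1730;  -4054 − 1730 = -5784;  -10204 − 5784 = -15988
-384 − 48 = -432;  -1730 − 432 = -2162;  -5784 − 2162 = -7946;  -15988 − 7946 = -23934
-432 − 48 = -480;  -2162 − 480 = -2642;  -7946 − 2642 = -10588;  -23934 − 10588 = -34522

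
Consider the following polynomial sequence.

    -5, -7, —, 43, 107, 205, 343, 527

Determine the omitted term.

7

Using the last 5 terms:
64  98  138  184
34  40  46
6  6
Constant third difference = 6.
Extend backward: 34 − 6 = 28;  64 − 28 = 36;  43 − 36 = 7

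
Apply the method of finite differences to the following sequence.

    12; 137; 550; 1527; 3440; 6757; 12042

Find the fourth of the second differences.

1404

First differences: 125, 413, 977, 1913, 3317, 5285
Second differences: 288, 564, 936, 1404, 1968
Third differences: 276, 372, 468, 564
Fourth differences: 96, 96, 96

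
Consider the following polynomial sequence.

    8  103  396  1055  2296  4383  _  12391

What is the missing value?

7628

Using the first 6 terms:
D1: 95  293  659  1241  2087
D2: 198  366  582  846
D3: 168  216  264
D4: 48  48
Constant fourth difference = 48.
Extend forward: 264 + 48 = 312;  846 + 312 = 1158;  2087 + 1158 = 3245;  4383 + 3245 = 7628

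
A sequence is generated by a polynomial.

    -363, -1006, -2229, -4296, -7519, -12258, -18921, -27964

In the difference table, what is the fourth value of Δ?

-3223

First differences: -643, -1223, -2067, -3223, -4739, -6663, -9043
Second differences: -580, -844, -1156, -1516, -1924, -2380
Third differences: -264, -312, -360, -408, -456
Fourth differences: -48, -48, -48, -48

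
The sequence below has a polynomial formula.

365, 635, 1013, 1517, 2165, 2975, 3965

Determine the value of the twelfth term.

12245

First differences: 270 , 378 , 504 , 648 , 810 , 990
Second differences: 108 , 126 , 144 , 162 , 180
Third differences: 18 , 18 , 18 , 18
Constant third difference = 18, so extend:
180 + 18 = 198;  990 + 198 = 1188;  3965 + 1188 = 5153
198 + 18 = 216;  1188 + 216 = 1404;  5153 + 1404 = 6557
216 + 18 = 234;  1404 + 234 = 1638;  6557 + 1638 = 8195
234 + 18 = 252;  1638 + 252 = 1890;  8195 + 1890 = 10085
252 + 18 = 270;  1890 + 270 = 2160;  10085 + 2160 = 12245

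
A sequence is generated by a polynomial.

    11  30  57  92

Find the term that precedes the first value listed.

19, 27, 35
8, 8
The second differences are constant at 8.
Work back: 19 − 8 = 11;  11 − 11 = 0

0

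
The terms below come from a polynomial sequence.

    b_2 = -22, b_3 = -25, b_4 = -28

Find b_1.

-19

-3  -3
The first differences are constant at -3.
Work back: -22 + 3 = -19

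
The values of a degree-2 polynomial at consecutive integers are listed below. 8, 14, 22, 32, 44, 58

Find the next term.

74

6 , 8 , 10 , 12 , 14
2 , 2 , 2 , 2
The second differences are constant (2).
14 + 2 = 16;  58 + 16 = 74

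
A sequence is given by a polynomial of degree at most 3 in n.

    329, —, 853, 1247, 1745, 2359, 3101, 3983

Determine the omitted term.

Using the last 6 terms:
D1: 394, 498, 614, 742, 882
D2: 104, 116, 128, 140
D3: 12, 12, 12
Constant third difference = 12.
Extend backward: 104 − 12 = 92;  394 − 92 = 302;  853 − 302 = 551

551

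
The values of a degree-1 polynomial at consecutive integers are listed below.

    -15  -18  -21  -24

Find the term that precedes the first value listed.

-12

Δ: -3  -3  -3
The first differences are constant at -3.
Work back: -15 + 3 = -12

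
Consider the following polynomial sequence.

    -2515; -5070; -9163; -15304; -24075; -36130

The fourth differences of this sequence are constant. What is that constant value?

-72

D1: -2555, -4093, -6141, -8771, -12055
D2: -1538, -2048, -2630, -3284
D3: -510, -582, -654
D4: -72, -72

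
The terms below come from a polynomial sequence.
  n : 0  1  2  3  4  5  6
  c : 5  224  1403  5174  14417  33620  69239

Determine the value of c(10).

594035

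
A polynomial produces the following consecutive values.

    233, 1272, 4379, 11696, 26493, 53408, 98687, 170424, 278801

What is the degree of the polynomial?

5

1039, 3107, 7317, 14797, 26915, 45279, 71737, 108377
2068, 4210, 7480, 12118, 18364, 26458, 36640
2142, 3270, 4638, 6246, 8094, 10182
1128, 1368, 1608, 1848, 2088
240, 240, 240, 240
The fifth differences are constant, so the polynomial has degree 5.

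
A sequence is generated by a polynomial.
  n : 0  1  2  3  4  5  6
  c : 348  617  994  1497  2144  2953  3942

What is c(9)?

8169

Δ: 269, 377, 503, 647, 809, 989
Δ²: 108, 126, 144, 162, 180
Δ³: 18, 18, 18, 18
Third differences constant at 18.
180 + 18 = 198;  989 + 198 = 1187;  3942 + 1187 = 5129
198 + 18 = 216;  1187 + 216 = 1403;  5129 + 1403 = 6532
216 + 18 = 234;  1403 + 234 = 1637;  6532 + 1637 = 8169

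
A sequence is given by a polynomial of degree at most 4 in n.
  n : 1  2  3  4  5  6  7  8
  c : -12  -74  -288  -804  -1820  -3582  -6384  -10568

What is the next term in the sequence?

-16524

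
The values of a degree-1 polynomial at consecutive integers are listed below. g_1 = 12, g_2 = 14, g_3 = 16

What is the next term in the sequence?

D1: 2, 2
The first differences are constant (2).
16 + 2 = 18

18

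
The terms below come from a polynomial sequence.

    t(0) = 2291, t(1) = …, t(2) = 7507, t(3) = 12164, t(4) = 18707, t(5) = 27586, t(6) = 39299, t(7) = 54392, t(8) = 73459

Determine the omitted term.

4334

Using the last 7 terms:
4657, 6543, 8879, 11713, 15093, 19067
1886, 2336, 2834, 3380, 3974
450, 498, 546, 594
48, 48, 48
Constant fourth difference = 48.
Extend backward: 450 − 48 = 402;  1886 − 402 = 1484;  4657 − 1484 = 3173;  7507 − 3173 = 4334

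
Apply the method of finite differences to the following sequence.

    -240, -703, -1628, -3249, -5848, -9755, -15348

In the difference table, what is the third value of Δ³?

-330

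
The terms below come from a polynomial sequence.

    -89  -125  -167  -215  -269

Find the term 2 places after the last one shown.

-36, -42, -48, -54
-6, -6, -6
The second differences are constant (-6).
-54 − 6 = -60;  -269 − 60 = -329
-60 − 6 = -66;  -329 − 66 = -395

-395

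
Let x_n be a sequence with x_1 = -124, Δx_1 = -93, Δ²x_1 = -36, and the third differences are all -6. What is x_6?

-1009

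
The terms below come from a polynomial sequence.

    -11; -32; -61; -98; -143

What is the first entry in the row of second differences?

Δ: -21, -29, -37, -45
Δ²: -8, -8, -8

-8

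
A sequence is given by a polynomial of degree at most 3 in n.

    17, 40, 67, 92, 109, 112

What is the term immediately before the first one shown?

4

First differences: 23, 27, 25, 17, 3
Second differences: 4, -2, -8, -14
Third differences: -6, -6, -6
The third differences are constant at -6.
Work back: 4 + 6 = 10;  23 − 10 = 13;  17 − 13 = 4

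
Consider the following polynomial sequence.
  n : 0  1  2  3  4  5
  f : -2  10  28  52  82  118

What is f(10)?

First differences: 12  18  24  30  36
Second differences: 6  6  6  6
Constant second difference = 6, so extend:
36 + 6 = 42;  118 + 42 = 160
42 + 6 = 48;  160 + 48 = 208
48 + 6 = 54;  208 + 54 = 262
54 + 6 = 60;  262 + 60 = 322
60 + 6 = 66;  322 + 66 = 388

388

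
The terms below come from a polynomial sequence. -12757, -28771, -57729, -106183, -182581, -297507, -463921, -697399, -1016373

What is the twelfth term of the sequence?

-16014, -28958, -48454, -76398, -114926, -166414, -233478, -318974
-12944, -19496, -27944, -38528, -51488, -67064, -85496
-6552, -8448, -10584, -12960, -15576, -18432
-1896, -2136, -2376, -2616, -2856
-240, -240, -240, -240
The fifth differences are constant (-240).
-2856 − 240 = -3096;  -18432 − 3096 = -21528;  -85496 − 21528 = -107024;  -318974 − 107024 = -425998;  -1016373 − 425998 = -1442371
-3096 − 240 = -3336;  -21528 − 3336 = -24864;  -107024 − 24864 = -131888;  -425998 − 131888 = -557886;  -1442371 − 557886 = -2000257
-3336 − 240 = -3576;  -24864 − 3576 = -28440;  -131888 − 28440 = -160328;  -557886 − 160328 = -718214;  -2000257 − 718214 = -2718471

-2718471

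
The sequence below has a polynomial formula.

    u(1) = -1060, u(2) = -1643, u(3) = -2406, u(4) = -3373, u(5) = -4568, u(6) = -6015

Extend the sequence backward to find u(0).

Δ: -583, -763, -967, -1195, -1447
Δ²: -180, -204, -228, -252
Δ³: -24, -24, -24
The third differences are constant at -24.
Work back: -180 + 24 = -156;  -583 + 156 = -427;  -1060 + 427 = -633

-633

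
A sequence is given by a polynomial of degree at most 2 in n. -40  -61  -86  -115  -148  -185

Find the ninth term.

-21 , -25 , -29 , -33 , -37
-4 , -4 , -4 , -4
Second differences constant at -4.
-37 − 4 = -41;  -185 − 41 = -226
-41 − 4 = -45;  -226 − 45 = -271
-45 − 4 = -49;  -271 − 49 = -320

-320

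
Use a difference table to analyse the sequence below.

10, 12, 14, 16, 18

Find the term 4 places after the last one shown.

D1: 2  2  2  2
Constant first difference = 2, so extend:
18 + 2 = 20
20 + 2 = 22
22 + 2 = 24
24 + 2 = 26

26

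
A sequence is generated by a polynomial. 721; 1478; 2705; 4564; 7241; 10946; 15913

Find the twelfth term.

69548

D1: 757 , 1227 , 1859 , 2677 , 3705 , 4967
D2: 470 , 632 , 818 , 1028 , 1262
D3: 162 , 186 , 210 , 234
D4: 24 , 24 , 24
Constant fourth difference = 24, so extend:
234 + 24 = 258;  1262 + 258 = 1520;  4967 + 1520 = 6487;  15913 + 6487 = 22400
258 + 24 = 282;  1520 + 282 = 1802;  6487 + 1802 = 8289;  22400 + 8289 = 30689
282 + 24 = 306;  1802 + 306 = 2108;  8289 + 2108 = 10397;  30689 + 10397 = 41086
306 + 24 = 330;  2108 + 330 = 2438;  10397 + 2438 = 12835;  41086 + 12835 = 53921
330 + 24 = 354;  2438 + 354 = 2792;  12835 + 2792 = 15627;  53921 + 15627 = 69548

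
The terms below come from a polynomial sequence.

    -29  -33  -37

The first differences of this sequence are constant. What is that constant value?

-4

First differences: -4, -4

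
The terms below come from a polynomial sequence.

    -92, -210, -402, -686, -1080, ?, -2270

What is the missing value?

Using the first 5 terms:
-118, -192, -284, -394
-74, -92, -110
-18, -18
Constant third difference = -18.
Extend forward: -110 − 18 = -128;  -394 − 128 = -522;  -1080 − 522 = -1602

-1602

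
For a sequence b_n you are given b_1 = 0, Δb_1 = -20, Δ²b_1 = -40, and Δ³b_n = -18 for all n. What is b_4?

-198

Build the table forward from the leading diagonal:
Third differences: -18  -18  -18  -18
Second differences: -40  -58  -76  -94
First differences: -20  -60  -118  -194
b: 0  -20  -80  -198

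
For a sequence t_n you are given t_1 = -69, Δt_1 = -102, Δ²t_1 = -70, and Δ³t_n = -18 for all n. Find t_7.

Build the table forward from the leading diagonal:
D3: -18  -18  -18  -18  -18  -18  -18
D2: -70  -88  -106  -124  -142  -160  -178
D1: -102  -172  -260  -366  -490  -632  -792
t: -69  -171  -343  -603  -969  -1459  -2091

-2091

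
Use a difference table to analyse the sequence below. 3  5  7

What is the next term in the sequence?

9

First differences: 2 , 2
The first differences are constant (2).
7 + 2 = 9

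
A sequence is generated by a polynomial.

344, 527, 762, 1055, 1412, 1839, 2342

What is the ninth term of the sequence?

183 , 235 , 293 , 357 , 427 , 503
52 , 58 , 64 , 70 , 76
6 , 6 , 6 , 6
Constant third difference = 6, so extend:
76 + 6 = 82;  503 + 82 = 585;  2342 + 585 = 2927
82 + 6 = 88;  585 + 88 = 673;  2927 + 673 = 3600

3600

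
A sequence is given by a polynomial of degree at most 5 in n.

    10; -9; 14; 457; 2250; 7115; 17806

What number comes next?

38349

-19, 23, 443, 1793, 4865, 10691
42, 420, 1350, 3072, 5826
378, 930, 1722, 2754
552, 792, 1032
240, 240
The fifth differences are constant (240).
1032 + 240 = 1272;  2754 + 1272 = 4026;  5826 + 4026 = 9852;  10691 + 9852 = 20543;  17806 + 20543 = 38349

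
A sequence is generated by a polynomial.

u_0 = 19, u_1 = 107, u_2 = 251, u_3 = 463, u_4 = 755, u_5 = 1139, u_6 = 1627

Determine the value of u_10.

First differences: 88  144  212  292  384  488
Second differences: 56  68  80  92  104
Third differences: 12  12  12  12
The third differences are constant (12).
104 + 12 = 116;  488 + 116 = 604;  1627 + 604 = 2231
116 + 12 = 128;  604 + 128 = 732;  2231 + 732 = 2963
128 + 12 = 140;  732 + 140 = 872;  2963 + 872 = 3835
140 + 12 = 152;  872 + 152 = 1024;  3835 + 1024 = 4859

4859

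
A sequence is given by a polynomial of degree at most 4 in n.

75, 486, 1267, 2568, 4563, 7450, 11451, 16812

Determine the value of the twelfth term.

D1: 411, 781, 1301, 1995, 2887, 4001, 5361
D2: 370, 520, 694, 892, 1114, 1360
D3: 150, 174, 198, 222, 246
D4: 24, 24, 24, 24
The fourth differences are constant (24).
246 + 24 = 270;  1360 + 270 = 1630;  5361 + 1630 = 6991;  16812 + 6991 = 23803
270 + 24 = 294;  1630 + 294 = 1924;  6991 + 1924 = 8915;  23803 + 8915 = 32718
294 + 24 = 318;  1924 + 318 = 2242;  8915 + 2242 = 11157;  32718 + 11157 = 43875
318 + 24 = 342;  2242 + 342 = 2584;  11157 + 2584 = 13741;  43875 + 13741 = 57616

57616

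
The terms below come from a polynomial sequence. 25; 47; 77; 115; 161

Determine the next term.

D1: 22, 30, 38, 46
D2: 8, 8, 8
Second differences constant at 8.
46 + 8 = 54;  161 + 54 = 215

215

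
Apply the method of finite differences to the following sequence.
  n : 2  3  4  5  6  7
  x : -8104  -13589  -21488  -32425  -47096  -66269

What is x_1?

-4481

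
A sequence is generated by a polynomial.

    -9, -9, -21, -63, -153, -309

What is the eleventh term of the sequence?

First differences: 0, -12, -42, -90, -156
Second differences: -12, -30, -48, -66
Third differences: -18, -18, -18
Third differences constant at -18.
-66 − 18 = -84;  -156 − 84 = -240;  -309 − 240 = -549
-84 − 18 = -102;  -240 − 102 = -342;  -549 − 342 = -891
-102 − 18 = -120;  -342 − 120 = -462;  -891 − 462 = -1353
-120 − 18 = -138;  -462 − 138 = -600;  -1353 − 600 = -1953
-138 − 18 = -156;  -600 − 156 = -756;  -1953 − 756 = -2709

-2709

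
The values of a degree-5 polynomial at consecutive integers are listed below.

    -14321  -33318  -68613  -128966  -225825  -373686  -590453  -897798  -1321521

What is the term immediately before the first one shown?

First differences: -18997  -35295  -60353  -96859  -147861  -216767  -307345  -423723
Second differences: -16298  -25058  -36506  -51002  -68906  -90578  -116378
Third differences: -8760  -11448  -14496  -17904  -21672  -25800
Fourth differences: -2688  -3048  -3408  -3768  -4128
Fifth differences: -360  -360  -360  -360
The fifth differences are constant at -360.
Work back: -2688 + 360 = -2328;  -8760 + 2328 = -6432;  -16298 + 6432 = -9866;  -18997 + 9866 = -9131;  -14321 + 9131 = -5190

-5190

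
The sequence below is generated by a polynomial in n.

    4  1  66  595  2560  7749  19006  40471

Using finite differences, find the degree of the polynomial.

5

-3, 65, 529, 1965, 5189, 11257, 21465
68, 464, 1436, 3224, 6068, 10208
396, 972, 1788, 2844, 4140
576, 816, 1056, 1296
240, 240, 240
The fifth differences are constant, so the polynomial has degree 5.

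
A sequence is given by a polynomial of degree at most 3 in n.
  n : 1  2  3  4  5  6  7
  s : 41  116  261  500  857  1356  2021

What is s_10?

5252

75 , 145 , 239 , 357 , 499 , 665
70 , 94 , 118 , 142 , 166
24 , 24 , 24 , 24
Constant third difference = 24, so extend:
166 + 24 = 190;  665 + 190 = 855;  2021 + 855 = 2876
190 + 24 = 214;  855 + 214 = 1069;  2876 + 1069 = 3945
214 + 24 = 238;  1069 + 238 = 1307;  3945 + 1307 = 5252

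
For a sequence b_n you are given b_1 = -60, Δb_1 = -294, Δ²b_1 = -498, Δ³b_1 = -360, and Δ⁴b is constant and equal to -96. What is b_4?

-2796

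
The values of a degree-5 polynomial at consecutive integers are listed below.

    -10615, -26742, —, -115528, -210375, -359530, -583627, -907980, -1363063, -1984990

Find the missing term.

Using the last 7 terms:
Δ: -94847, -149155, -224097, -324353, -455083, -621927
Δ²: -54308, -74942, -100256, -130730, -166844
Δ³: -20634, -25314, -30474, -36114
Δ⁴: -4680, -5160, -5640
Δ⁵: -480, -480
Constant fifth difference = -480.
Extend backward: -4680 + 480 = -4200;  -20634 + 4200 = -16434;  -54308 + 16434 = -37874;  -94847 + 37874 = -56973;  -115528 + 56973 = -58555

-58555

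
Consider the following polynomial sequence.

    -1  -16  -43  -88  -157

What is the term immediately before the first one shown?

8

First differences: -15, -27, -45, -69
Second differences: -12, -18, -24
Third differences: -6, -6
The third differences are constant at -6.
Work back: -12 + 6 = -6;  -15 + 6 = -9;  -1 + 9 = 8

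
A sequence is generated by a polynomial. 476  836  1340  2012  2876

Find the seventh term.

5276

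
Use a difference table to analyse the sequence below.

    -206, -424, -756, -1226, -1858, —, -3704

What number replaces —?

Using the first 5 terms:
-218, -332, -470, -632
-114, -138, -162
-24, -24
Constant third difference = -24.
Extend forward: -162 − 24 = -186;  -632 − 186 = -818;  -1858 − 818 = -2676

-2676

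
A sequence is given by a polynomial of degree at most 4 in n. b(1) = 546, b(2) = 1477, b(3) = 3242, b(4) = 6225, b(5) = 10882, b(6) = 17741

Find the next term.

First differences: 931 , 1765 , 2983 , 4657 , 6859
Second differences: 834 , 1218 , 1674 , 2202
Third differences: 384 , 456 , 528
Fourth differences: 72 , 72
Fourth differences constant at 72.
528 + 72 = 600;  2202 + 600 = 2802;  6859 + 2802 = 9661;  17741 + 9661 = 27402

27402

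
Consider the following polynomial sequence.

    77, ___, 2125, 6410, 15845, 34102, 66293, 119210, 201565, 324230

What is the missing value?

Using the last 8 terms:
4285  9435  18257  32191  52917  82355  122665
5150  8822  13934  20726  29438  40310
3672  5112  6792  8712  10872
1440  1680  1920  2160
240  240  240
Constant fifth difference = 240.
Extend backward: 1440 − 240 = 1200;  3672 − 1200 = 2472;  5150 − 2472 = 2678;  4285 − 2678 = 1607;  2125 − 1607 = 518

518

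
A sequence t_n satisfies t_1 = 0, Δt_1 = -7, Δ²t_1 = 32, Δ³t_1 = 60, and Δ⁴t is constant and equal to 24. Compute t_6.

Build the table forward from the leading diagonal:
D4: 24  24  24  24  24  24
D3: 60  84  108  132  156  180
D2: 32  92  176  284  416  572
D1: -7  25  117  293  577  993
t: 0  -7  18  135  428  1005

1005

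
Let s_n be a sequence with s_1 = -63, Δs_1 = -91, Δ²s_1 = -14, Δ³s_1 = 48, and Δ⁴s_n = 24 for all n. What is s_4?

-330

Build the table forward from the leading diagonal:
D4: 24  24  24  24
D3: 48  72  96  120
D2: -14  34  106  202
D1: -91  -105  -71  35
s: -63  -154  -259  -330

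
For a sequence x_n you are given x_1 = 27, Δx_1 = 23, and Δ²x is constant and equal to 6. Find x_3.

79

Build the table forward from the leading diagonal:
Second differences: 6, 6, 6
First differences: 23, 29, 35
x: 27, 50, 79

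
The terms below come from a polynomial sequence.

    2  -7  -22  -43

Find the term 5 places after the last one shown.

-238

-9, -15, -21
-6, -6
Constant second difference = -6, so extend:
-21 − 6 = -27;  -43 − 27 = -70
-27 − 6 = -33;  -70 − 33 = -103
-33 − 6 = -39;  -103 − 39 = -142
-39 − 6 = -45;  -142 − 45 = -187
-45 − 6 = -51;  -187 − 51 = -238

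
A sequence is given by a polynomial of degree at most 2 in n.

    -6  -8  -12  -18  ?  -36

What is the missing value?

-26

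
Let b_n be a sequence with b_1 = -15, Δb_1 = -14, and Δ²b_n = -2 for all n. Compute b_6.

-105

Build the table forward from the leading diagonal:
Second differences: -2  -2  -2  -2  -2  -2
First differences: -14  -16  -18  -20  -22  -24
b: -15  -29  -45  -63  -83  -105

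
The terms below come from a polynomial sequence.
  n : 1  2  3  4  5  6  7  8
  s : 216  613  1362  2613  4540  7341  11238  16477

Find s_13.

73092

First differences: 397  749  1251  1927  2801  3897  5239
Second differences: 352  502  676  874  1096  1342
Third differences: 150  174  198  222  246
Fourth differences: 24  24  24  24
Fourth differences constant at 24.
246 + 24 = 270;  1342 + 270 = 1612;  5239 + 1612 = 6851;  16477 + 6851 = 23328
270 + 24 = 294;  1612 + 294 = 1906;  6851 + 1906 = 8757;  23328 + 8757 = 32085
294 + 24 = 318;  1906 + 318 = 2224;  8757 + 2224 = 10981;  32085 + 10981 = 43066
318 + 24 = 342;  2224 + 342 = 2566;  10981 + 2566 = 13547;  43066 + 13547 = 56613
342 + 24 = 366;  2566 + 366 = 2932;  13547 + 2932 = 16479;  56613 + 16479 = 73092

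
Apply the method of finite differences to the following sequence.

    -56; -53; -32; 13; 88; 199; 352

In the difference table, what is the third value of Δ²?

D1: 3, 21, 45, 75, 111, 153
D2: 18, 24, 30, 36, 42
D3: 6, 6, 6, 6

30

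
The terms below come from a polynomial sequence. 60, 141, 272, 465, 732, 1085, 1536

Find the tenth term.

3597

D1: 81  131  193  267  353  451
D2: 50  62  74  86  98
D3: 12  12  12  12
Third differences constant at 12.
98 + 12 = 110;  451 + 110 = 561;  1536 + 561 = 2097
110 + 12 = 122;  561 + 122 = 683;  2097 + 683 = 2780
122 + 12 = 134;  683 + 134 = 817;  2780 + 817 = 3597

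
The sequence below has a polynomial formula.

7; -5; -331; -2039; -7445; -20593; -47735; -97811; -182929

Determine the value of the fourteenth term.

-1840169

-12, -326, -1708, -5406, -13148, -27142, -50076, -85118
-314, -1382, -3698, -7742, -13994, -22934, -35042
-1068, -2316, -4044, -6252, -8940, -12108
-1248, -1728, -2208, -2688, -3168
-480, -480, -480, -480
Fifth differences constant at -480.
-3168 − 480 = -3648;  -12108 − 3648 = -15756;  -35042 − 15756 = -50798;  -85118 − 50798 = -135916;  -182929 − 135916 = -318845
-3648 − 480 = -4128;  -15756 − 4128 = -19884;  -50798 − 19884 = -70682;  -135916 − 70682 = -206598;  -318845 − 206598 = -525443
-4128 − 480 = -4608;  -19884 − 4608 = -24492;  -70682 − 24492 = -95174;  -206598 − 95174 = -301772;  -525443 − 301772 = -827215
-4608 − 480 = -5088;  -24492 − 5088 = -29580;  -95174 − 29580 = -124754;  -301772 − 124754 = -426526;  -827215 − 426526 = -1253741
-5088 − 480 = -5568;  -29580 − 5568 = -35148;  -124754 − 35148 = -159902;  -426526 − 159902 = -586428;  -1253741 − 586428 = -1840169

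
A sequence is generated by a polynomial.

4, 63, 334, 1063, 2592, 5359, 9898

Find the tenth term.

Δ: 59, 271, 729, 1529, 2767, 4539
Δ²: 212, 458, 800, 1238, 1772
Δ³: 246, 342, 438, 534
Δ⁴: 96, 96, 96
The fourth differences are constant (96).
534 + 96 = 630;  1772 + 630 = 2402;  4539 + 2402 = 6941;  9898 + 6941 = 16839
630 + 96 = 726;  2402 + 726 = 3128;  6941 + 3128 = 10069;  16839 + 10069 = 26908
726 + 96 = 822;  3128 + 822 = 3950;  10069 + 3950 = 14019;  26908 + 14019 = 40927

40927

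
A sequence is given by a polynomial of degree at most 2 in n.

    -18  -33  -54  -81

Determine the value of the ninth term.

D1: -15  -21  -27
D2: -6  -6
The second differences are constant (-6).
-27 − 6 = -33;  -81 − 33 = -114
-33 − 6 = -39;  -114 − 39 = -153
-39 − 6 = -45;  -153 − 45 = -198
-45 − 6 = -51;  -198 − 51 = -249
-51 − 6 = -57;  -249 − 57 = -306

-306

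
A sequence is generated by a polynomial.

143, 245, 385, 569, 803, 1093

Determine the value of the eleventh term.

3593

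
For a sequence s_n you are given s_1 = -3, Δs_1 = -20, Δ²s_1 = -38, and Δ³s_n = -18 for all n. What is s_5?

-383

Build the table forward from the leading diagonal:
Δ³: -18, -18, -18, -18, -18
Δ²: -38, -56, -74, -92, -110
Δ: -20, -58, -114, -188, -280
s: -3, -23, -81, -195, -383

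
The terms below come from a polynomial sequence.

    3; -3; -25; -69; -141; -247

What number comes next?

First differences: -6  -22  -44  -72  -106
Second differences: -16  -22  -28  -34
Third differences: -6  -6  -6
Constant third difference = -6, so extend:
-34 − 6 = -40;  -106 − 40 = -146;  -247 − 146 = -393

-393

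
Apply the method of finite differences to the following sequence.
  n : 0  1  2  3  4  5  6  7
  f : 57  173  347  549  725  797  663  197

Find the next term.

-751

116, 174, 202, 176, 72, -134, -466
58, 28, -26, -104, -206, -332
-30, -54, -78, -102, -126
-24, -24, -24, -24
Fourth differences constant at -24.
-126 − 24 = -150;  -332 − 150 = -482;  -466 − 482 = -948;  197 − 948 = -751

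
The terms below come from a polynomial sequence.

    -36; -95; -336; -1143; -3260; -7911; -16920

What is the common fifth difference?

-120

D1: -59, -241, -807, -2117, -4651, -9009
D2: -182, -566, -1310, -2534, -4358
D3: -384, -744, -1224, -1824
D4: -360, -480, -600
D5: -120, -120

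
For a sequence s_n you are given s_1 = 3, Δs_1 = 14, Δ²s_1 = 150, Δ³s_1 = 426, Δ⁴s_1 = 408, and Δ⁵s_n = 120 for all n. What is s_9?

Build the table forward from the leading diagonal:
Fifth differences: 120, 120, 120, 120, 120, 120, 120, 120, 120
Fourth differences: 408, 528, 648, 768, 888, 1008, 1128, 1248, 1368
Third differences: 426, 834, 1362, 2010, 2778, 3666, 4674, 5802, 7050
Second differences: 150, 576, 1410, 2772, 4782, 7560, 11226, 15900, 21702
First differences: 14, 164, 740, 2150, 4922, 9704, 17264, 28490, 44390
s: 3, 17, 181, 921, 3071, 7993, 17697, 34961, 63451

63451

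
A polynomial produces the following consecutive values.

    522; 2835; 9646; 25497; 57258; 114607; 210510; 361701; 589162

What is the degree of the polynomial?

2313, 6811, 15851, 31761, 57349, 95903, 151191, 227461
4498, 9040, 15910, 25588, 38554, 55288, 76270
4542, 6870, 9678, 12966, 16734, 20982
2328, 2808, 3288, 3768, 4248
480, 480, 480, 480
The fifth differences are constant, so the polynomial has degree 5.

5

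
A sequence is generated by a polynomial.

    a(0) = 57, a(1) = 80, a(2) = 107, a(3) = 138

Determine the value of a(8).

353

First differences: 23 , 27 , 31
Second differences: 4 , 4
Constant second difference = 4, so extend:
31 + 4 = 35;  138 + 35 = 173
35 + 4 = 39;  173 + 39 = 212
39 + 4 = 43;  212 + 43 = 255
43 + 4 = 47;  255 + 47 = 302
47 + 4 = 51;  302 + 51 = 353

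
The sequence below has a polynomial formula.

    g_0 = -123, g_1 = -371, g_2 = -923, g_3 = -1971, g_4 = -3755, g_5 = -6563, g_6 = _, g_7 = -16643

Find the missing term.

Using the first 6 terms:
D1: -248  -552  -1048  -1784  -2808
D2: -304  -496  -736  -1024
D3: -192  -240  -288
D4: -48  -48
Constant fourth difference = -48.
Extend forward: -288 − 48 = -336;  -1024 − 336 = -1360;  -2808 − 1360 = -4168;  -6563 − 4168 = -10731

-10731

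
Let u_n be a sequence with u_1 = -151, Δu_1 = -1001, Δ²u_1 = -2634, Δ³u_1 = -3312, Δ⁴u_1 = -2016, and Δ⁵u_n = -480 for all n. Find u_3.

-4787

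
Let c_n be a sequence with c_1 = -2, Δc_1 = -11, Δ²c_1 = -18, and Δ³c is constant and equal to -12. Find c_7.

Build the table forward from the leading diagonal:
Third differences: -12  -12  -12  -12  -12  -12  -12
Second differences: -18  -30  -42  -54  -66  -78  -90
First differences: -11  -29  -59  -101  -155  -221  -299
c: -2  -13  -42  -101  -202  -357  -578

-578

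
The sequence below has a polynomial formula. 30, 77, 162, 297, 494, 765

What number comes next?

1122

First differences: 47 , 85 , 135 , 197 , 271
Second differences: 38 , 50 , 62 , 74
Third differences: 12 , 12 , 12
Third differences constant at 12.
74 + 12 = 86;  271 + 86 = 357;  765 + 357 = 1122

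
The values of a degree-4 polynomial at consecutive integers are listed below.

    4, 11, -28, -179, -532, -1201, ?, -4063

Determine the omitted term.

Using the first 6 terms:
7, -39, -151, -353, -669
-46, -112, -202, -316
-66, -90, -114
-24, -24
Constant fourth difference = -24.
Extend forward: -114 − 24 = -138;  -316 − 138 = -454;  -669 − 454 = -1123;  -1201 − 1123 = -2324

-2324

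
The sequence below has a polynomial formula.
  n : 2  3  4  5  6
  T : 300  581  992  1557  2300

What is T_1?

D1: 281  411  565  743
D2: 130  154  178
D3: 24  24
The third differences are constant at 24.
Work back: 130 − 24 = 106;  281 − 106 = 175;  300 − 175 = 125

125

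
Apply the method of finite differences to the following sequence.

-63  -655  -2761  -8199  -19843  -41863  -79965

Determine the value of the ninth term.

-592, -2106, -5438, -11644, -22020, -38102
-1514, -3332, -6206, -10376, -16082
-1818, -2874, -4170, -5706
-1056, -1296, -1536
-240, -240
Fifth differences constant at -240.
-1536 − 240 = -1776;  -5706 − 1776 = -7482;  -16082 − 7482 = -23564;  -38102 − 23564 = -61666;  -79965 − 61666 = -141631
-1776 − 240 = -2016;  -7482 − 2016 = -9498;  -23564 − 9498 = -33062;  -61666 − 33062 = -94728;  -141631 − 94728 = -236359

-236359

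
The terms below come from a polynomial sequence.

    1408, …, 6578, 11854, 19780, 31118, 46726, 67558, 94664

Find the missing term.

3286

Using the last 7 terms:
First differences: 5276, 7926, 11338, 15608, 20832, 27106
Second differences: 2650, 3412, 4270, 5224, 6274
Third differences: 762, 858, 954, 1050
Fourth differences: 96, 96, 96
Constant fourth difference = 96.
Extend backward: 762 − 96 = 666;  2650 − 666 = 1984;  5276 − 1984 = 3292;  6578 − 3292 = 3286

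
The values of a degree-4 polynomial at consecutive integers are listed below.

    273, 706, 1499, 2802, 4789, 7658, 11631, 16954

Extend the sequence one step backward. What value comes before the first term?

74

D1: 433, 793, 1303, 1987, 2869, 3973, 5323
D2: 360, 510, 684, 882, 1104, 1350
D3: 150, 174, 198, 222, 246
D4: 24, 24, 24, 24
The fourth differences are constant at 24.
Work back: 150 − 24 = 126;  360 − 126 = 234;  433 − 234 = 199;  273 − 199 = 74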